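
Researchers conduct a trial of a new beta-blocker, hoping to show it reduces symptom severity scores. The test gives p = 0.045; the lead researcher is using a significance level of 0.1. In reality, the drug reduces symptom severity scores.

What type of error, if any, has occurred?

The conventional null hypothesis is that the drug has no effect on symptom severity scores.
Since p = 0.045 < α = 0.1, H₀ is rejected.
H₀ is false (actually the drug reduces symptom severity scores).
The decision matches the true state — no error.

Neither — the decision is correct.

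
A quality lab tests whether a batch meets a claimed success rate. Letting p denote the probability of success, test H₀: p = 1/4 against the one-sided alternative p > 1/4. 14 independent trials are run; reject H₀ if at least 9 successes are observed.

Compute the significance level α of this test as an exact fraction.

578257/268435456

The Type I error probability is α = P(X ≥ 9) computed under H₀, where X ~ Binomial(14, 1/4).
Adding the binomial terms for j = 9 through 14 with p = 1/4 yields 578257/268435456.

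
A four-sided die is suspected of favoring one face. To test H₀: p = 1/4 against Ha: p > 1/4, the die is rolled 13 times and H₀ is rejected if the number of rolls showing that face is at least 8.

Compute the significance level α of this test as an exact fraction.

23695/4194304

The Type I error probability is α = P(S ≥ 8) computed under H₀, where S ~ Binomial(13, 1/4).
Adding the binomial terms for j = 8 through 13 with p = 1/4 yields 23695/4194304.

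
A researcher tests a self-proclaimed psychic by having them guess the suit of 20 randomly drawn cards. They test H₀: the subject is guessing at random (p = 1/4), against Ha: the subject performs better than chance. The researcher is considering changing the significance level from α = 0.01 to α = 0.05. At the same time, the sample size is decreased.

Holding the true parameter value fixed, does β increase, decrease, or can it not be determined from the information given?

The first change alone would make β decrease; the second alone would make β increase. Which effect dominates depends on the magnitudes, which are not given.

Cannot be determined from the information given.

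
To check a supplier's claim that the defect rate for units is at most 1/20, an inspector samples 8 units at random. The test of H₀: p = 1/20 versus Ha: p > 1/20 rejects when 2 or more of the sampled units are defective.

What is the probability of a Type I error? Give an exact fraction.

1465463047/25600000000

The significance level is the probability, assuming p = 1/20, of seeing 2 or more defectives in 8 draws.
α = 1 − P(Y ≤ 1) = 1 − 24134536953/25600000000 = 1465463047/25600000000.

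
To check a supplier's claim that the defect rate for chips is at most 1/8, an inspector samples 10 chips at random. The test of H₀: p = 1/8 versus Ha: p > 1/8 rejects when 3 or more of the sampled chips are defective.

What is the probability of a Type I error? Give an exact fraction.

32078615/268435456

The significance level is the probability, assuming p = 1/8, of seeing 3 or more defectives in 10 draws.
Via the complement, α = 1 − Σ_{j=0}^{2} C(10,j)(1/8)^j(7/8)^{10-j} = 32078615/268435456.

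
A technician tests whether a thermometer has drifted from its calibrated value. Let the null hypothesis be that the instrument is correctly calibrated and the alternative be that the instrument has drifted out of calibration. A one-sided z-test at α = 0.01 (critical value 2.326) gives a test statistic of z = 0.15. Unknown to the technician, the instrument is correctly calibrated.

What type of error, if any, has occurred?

Since z = 0.15 ≤ z* = 2.326, H₀ is not rejected.
H₀ is true (actually the instrument is correctly calibrated).
The decision matches the true state — no error.

No error — this is a correct decision.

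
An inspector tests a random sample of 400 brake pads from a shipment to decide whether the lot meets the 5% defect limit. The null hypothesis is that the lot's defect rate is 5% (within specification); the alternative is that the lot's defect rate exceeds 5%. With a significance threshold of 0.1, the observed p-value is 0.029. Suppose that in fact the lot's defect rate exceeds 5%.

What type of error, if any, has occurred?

No error — this is a correct decision.

Since p = 0.029 < α = 0.1, H₀ is rejected.
H₀ is false (actually the lot's defect rate exceeds 5%).
The decision matches the true state — no error.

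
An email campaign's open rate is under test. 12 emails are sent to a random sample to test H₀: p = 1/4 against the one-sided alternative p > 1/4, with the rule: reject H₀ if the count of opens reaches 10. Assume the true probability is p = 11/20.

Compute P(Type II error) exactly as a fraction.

A Type II error is failing to reject when Ha holds: with p = 11/20, β = P(K ≤ 9).
Summing C(12,j)·(11/20)^j·(9/20)^{12-j} for j = 0..9 gives 784677287856069/819200000000000.

784677287856069/819200000000000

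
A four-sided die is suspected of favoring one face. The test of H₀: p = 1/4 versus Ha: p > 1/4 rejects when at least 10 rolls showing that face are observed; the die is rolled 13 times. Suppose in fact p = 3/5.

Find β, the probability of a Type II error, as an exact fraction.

202983472/244140625

Under the alternative p = 3/5, X ~ Binomial(13, 3/5); β is the probability the test does not reject, P(X < 10).
Equivalently, β = 1 − P(X ≥ 10) = 202983472/244140625.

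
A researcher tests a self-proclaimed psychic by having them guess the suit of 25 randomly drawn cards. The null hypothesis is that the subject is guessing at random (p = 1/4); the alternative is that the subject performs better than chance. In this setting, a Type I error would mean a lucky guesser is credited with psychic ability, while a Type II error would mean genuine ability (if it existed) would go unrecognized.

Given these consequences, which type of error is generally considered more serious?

Type I error

The Type I consequence (a lucky guesser is credited with psychic ability) is more severe than the Type II consequence (genuine ability (if it existed) would go unrecognized).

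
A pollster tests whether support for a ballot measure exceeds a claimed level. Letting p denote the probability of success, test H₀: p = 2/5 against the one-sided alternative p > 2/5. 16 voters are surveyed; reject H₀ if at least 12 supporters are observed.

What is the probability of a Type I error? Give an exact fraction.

α = P(reject H₀ | H₀ true) = P(S ≥ 12 | p = 2/5), with S ~ Binomial(16, 2/5).
Summing C(16,j)(2/5)^j(3/5)^{16−j} for j = 12,…,16 gives 149405696/30517578125.

149405696/30517578125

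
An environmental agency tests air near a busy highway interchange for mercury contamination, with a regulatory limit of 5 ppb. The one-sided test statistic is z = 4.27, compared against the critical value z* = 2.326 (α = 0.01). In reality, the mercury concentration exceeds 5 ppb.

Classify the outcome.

The conventional null hypothesis is that the mercury concentration is at or below 5 ppb (safe).
Since z = 4.27 > z* = 2.326, H₀ is rejected.
H₀ is false (actually the mercury concentration exceeds 5 ppb).
The decision matches the true state — no error.

No error (correct decision).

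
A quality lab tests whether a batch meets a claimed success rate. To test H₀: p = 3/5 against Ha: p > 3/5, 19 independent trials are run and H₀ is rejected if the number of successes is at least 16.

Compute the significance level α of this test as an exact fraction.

437914292733/19073486328125

Under H₀, S ~ Binomial(19, 3/5), and α = P(S ≥ 16).
Adding the binomial terms for j = 16 through 19 with p = 3/5 yields 437914292733/19073486328125.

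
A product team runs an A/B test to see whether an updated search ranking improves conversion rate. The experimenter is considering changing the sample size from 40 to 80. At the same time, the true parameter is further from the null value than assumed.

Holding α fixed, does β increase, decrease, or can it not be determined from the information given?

It decreases.

More data shrinks sampling variability; the test statistic under Ha concentrates further from the null value, making rejection more likely. A larger true effect moves the Ha sampling distribution further from the H₀ critical value, making rejection more likely when Ha is true. Both changes push β in the same direction.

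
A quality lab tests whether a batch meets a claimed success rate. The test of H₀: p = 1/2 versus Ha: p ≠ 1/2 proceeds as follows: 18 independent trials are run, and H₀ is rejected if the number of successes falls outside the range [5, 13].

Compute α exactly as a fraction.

253/8192

Under H₀, K ~ Binomial(18, 1/2); α is the probability of landing in either tail, P(K ≤ 4) + P(K ≥ 14).
The two tails are symmetric, so α = 2·(1 + 18 + 153 + 816 + 3060)/2^18 = 8096/262144 = 253/8192.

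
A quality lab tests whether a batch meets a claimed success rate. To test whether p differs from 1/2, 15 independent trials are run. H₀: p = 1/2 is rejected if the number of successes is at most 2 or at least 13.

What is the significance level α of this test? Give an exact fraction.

121/16384

α = P(Y ≤ 2 or Y ≥ 13 | p = 1/2), Y ~ Binomial(15, 1/2).
By symmetry, α = 2·P(Y ≤ 2) = 2·(1 + 15 + 105)/32768 = 242/32768 = 121/16384.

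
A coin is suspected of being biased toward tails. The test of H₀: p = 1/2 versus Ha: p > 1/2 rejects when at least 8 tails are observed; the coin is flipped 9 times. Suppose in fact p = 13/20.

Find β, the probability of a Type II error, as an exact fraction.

Under the alternative p = 13/20, Y ~ Binomial(9, 13/20); β is the probability the test does not reject, P(Y < 8).
Equivalently, β = 1 − P(Y ≥ 8) = 112501116301/128000000000.

112501116301/128000000000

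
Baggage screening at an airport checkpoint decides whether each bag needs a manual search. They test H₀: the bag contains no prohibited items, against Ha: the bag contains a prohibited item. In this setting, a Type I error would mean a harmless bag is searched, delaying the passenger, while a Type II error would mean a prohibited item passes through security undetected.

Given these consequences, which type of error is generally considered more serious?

Type II error

The Type II consequence (a prohibited item passes through security undetected) is more severe than the Type I consequence (a harmless bag is searched, delaying the passenger).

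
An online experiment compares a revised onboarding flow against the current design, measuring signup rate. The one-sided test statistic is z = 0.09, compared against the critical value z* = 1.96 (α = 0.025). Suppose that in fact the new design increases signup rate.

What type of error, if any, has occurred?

Type II error

The conventional null hypothesis is that the new design has no effect on signup rate.
Since z = 0.09 ≤ z* = 1.96, H₀ is not rejected.
H₀ is false (actually the new design increases signup rate).
Failing to reject a false H₀ is a Type II error.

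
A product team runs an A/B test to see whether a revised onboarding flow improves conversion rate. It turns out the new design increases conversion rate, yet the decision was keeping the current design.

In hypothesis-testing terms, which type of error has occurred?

Type II error

The null hypothesis here is that the new design has no effect on conversion rate.
'Keeping the current design' corresponds to failing to reject H₀.
H₀ was not rejected but H₀ is false — a Type II error (false negative).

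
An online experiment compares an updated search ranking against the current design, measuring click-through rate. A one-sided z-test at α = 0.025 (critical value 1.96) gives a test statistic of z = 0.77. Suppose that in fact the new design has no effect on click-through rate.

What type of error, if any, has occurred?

No error (correct decision).

The conventional null hypothesis is that the new design has no effect on click-through rate.
Since z = 0.77 ≤ z* = 1.96, H₀ is not rejected.
H₀ is true (actually the new design has no effect on click-through rate).
The decision matches the true state — no error.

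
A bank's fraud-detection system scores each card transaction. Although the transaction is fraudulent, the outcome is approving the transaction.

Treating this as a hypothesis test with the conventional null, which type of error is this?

Type II error

The null hypothesis here is that the transaction is legitimate.
'Approving the transaction' corresponds to failing to reject H₀.
H₀ was not rejected but H₀ is false — a Type II error (false negative).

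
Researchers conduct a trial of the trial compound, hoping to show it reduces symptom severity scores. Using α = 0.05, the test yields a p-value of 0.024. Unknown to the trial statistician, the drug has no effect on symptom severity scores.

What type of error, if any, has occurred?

Type I error

The conventional null hypothesis is that the drug has no effect on symptom severity scores.
Since p = 0.024 < α = 0.05, H₀ is rejected.
H₀ is true (actually the drug has no effect on symptom severity scores).
Rejecting a true H₀ is a Type I error.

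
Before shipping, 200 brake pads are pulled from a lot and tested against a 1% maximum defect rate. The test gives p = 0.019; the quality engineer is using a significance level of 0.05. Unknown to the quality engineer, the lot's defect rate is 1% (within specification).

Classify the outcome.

The conventional null hypothesis is that the lot's defect rate is 1% (within specification).
Since p = 0.019 < α = 0.05, H₀ is rejected.
H₀ is true (actually the lot's defect rate is 1% (within specification)).
Rejecting a true H₀ is a Type I error.

Type I error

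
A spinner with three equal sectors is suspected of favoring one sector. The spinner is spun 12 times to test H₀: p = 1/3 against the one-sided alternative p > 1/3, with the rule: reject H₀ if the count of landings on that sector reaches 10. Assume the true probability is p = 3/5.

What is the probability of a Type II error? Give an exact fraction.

A Type II error is failing to reject when Ha holds: with p = 3/5, β = P(X ≤ 9).
Equivalently, β = 1 − P(X ≥ 10) = 44753744/48828125.

44753744/48828125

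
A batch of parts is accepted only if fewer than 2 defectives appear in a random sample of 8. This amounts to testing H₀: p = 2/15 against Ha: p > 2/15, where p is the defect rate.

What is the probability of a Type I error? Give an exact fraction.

Under H₀, K ~ Binomial(8, 2/15); the Type I error rate is P(K ≥ 2).
Via the complement, α = 1 − Σ_{j=0}^{1} C(8,j)(2/15)^j(13/15)^{8-j} = 743183632/2562890625.

743183632/2562890625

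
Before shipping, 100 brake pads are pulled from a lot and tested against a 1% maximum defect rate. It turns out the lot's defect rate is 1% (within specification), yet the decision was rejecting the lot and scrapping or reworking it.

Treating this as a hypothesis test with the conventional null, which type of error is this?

The null hypothesis here is that the lot's defect rate is 1% (within specification).
'Rejecting the lot and scrapping or reworking it' corresponds to rejecting H₀.
H₀ was rejected but H₀ is true — a Type I error (false positive).

Type I error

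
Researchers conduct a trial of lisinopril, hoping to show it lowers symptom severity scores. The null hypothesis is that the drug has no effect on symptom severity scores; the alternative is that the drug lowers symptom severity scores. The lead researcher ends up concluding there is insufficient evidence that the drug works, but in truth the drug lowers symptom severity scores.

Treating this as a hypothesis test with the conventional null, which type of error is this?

'Concluding there is insufficient evidence that the drug works' corresponds to failing to reject H₀.
H₀ was not rejected but H₀ is false — a Type II error (false negative).

Type II error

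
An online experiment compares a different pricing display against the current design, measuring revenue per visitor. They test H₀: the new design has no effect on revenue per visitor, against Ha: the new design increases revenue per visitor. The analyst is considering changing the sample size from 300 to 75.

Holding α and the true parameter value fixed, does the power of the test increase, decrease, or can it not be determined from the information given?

With less data the test statistic is noisier; under Ha, more outcomes land inside the acceptance region.
Since power = 1 − β and β increases, power decreases.

It decreases.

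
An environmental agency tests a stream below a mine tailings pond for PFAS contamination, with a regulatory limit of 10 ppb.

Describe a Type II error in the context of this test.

A Type II error would mean concluding that the PFAS concentration is at or below 10 ppb (safe) (or at least failing to establish that the PFAS concentration exceeds 10 ppb) when in fact the PFAS concentration exceeds 10 ppb.

With the conventional null hypothesis that the PFAS concentration is at or below 10 ppb (safe):
A Type II error is failing to reject H₀ when H₀ is false.
Here that means certifying the site as safe when actually the PFAS concentration exceeds 10 ppb.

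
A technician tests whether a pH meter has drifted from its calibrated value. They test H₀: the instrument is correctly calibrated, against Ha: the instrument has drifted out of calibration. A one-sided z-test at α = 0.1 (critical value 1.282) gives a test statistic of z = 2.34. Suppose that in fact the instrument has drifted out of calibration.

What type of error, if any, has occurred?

Since z = 2.34 > z* = 1.282, H₀ is rejected.
H₀ is false (actually the instrument has drifted out of calibration).
The decision matches the true state — no error.

No error — this is a correct decision.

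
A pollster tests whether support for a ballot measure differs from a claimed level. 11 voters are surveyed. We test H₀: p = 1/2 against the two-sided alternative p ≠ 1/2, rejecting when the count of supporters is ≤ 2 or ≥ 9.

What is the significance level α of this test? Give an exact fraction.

67/1024

Under H₀, Y ~ Binomial(11, 1/2); α is the probability of landing in either tail, P(Y ≤ 2) + P(Y ≥ 9).
By symmetry, α = 2·P(Y ≤ 2) = 2·(1 + 11 + 55)/2048 = 134/2048 = 67/1024.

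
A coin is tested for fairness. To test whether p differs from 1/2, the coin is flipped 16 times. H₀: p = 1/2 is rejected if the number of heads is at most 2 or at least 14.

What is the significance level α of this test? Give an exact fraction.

137/32768

Under H₀, K ~ Binomial(16, 1/2); α is the probability of landing in either tail, P(K ≤ 2) + P(K ≥ 14).
The two tails are symmetric, so α = 2·(1 + 16 + 120)/2^16 = 274/65536 = 137/32768.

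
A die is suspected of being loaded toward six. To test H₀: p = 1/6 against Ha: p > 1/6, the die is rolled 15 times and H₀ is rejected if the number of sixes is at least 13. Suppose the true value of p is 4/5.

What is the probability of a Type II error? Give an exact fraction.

18370873741/30517578125

β = P(fail to reject H₀ | Ha true) = P(X ≤ 12 | p = 4/5), X ~ Binomial(15, 4/5).
Equivalently, β = 1 − P(X ≥ 13) = 18370873741/30517578125.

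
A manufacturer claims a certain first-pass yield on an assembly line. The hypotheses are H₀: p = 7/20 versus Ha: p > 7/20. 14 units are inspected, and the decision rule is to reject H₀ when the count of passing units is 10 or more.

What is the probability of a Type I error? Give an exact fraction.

The Type I error probability is α = P(X ≥ 10) computed under H₀, where X ~ Binomial(14, 7/20).
Summing C(14,j)(7/20)^j(13/20)^{14−j} for j = 10,…,14 gives 1977660911219567/327680000000000000.

1977660911219567/327680000000000000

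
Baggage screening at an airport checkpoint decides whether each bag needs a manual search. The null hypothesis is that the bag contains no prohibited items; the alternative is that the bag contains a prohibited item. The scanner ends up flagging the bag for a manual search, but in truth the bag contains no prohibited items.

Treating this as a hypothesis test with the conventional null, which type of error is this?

Type I error

'Flagging the bag for a manual search' corresponds to rejecting H₀.
H₀ was rejected but H₀ is true — a Type I error (false positive).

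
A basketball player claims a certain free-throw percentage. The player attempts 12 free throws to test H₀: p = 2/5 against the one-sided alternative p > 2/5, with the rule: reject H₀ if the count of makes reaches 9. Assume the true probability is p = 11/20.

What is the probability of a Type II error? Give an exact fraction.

709043757719553/819200000000000

Under the alternative p = 11/20, X ~ Binomial(12, 11/20); β is the probability the test does not reject, P(X < 9).
Equivalently, β = 1 − P(X ≥ 9) = 709043757719553/819200000000000.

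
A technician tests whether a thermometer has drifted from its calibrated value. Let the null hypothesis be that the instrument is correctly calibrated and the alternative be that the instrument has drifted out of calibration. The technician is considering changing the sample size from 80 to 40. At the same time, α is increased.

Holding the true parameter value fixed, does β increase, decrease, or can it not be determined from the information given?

Cannot be determined from the information given.

The first change alone would make β increase; the second alone would make β decrease. Which effect dominates depends on the magnitudes, which are not given.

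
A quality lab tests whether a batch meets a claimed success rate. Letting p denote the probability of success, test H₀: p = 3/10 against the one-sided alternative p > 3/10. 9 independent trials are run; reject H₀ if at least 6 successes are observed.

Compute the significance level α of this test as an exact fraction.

12647421/500000000

α = P(reject H₀ | H₀ true) = P(X ≥ 6 | p = 3/10), with X ~ Binomial(9, 3/10).
Adding the binomial terms for j = 6 through 9 with p = 3/10 yields 12647421/500000000.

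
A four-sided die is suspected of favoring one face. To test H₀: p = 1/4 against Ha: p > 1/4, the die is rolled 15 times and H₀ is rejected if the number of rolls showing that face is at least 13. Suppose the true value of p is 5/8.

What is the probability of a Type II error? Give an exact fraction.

A Type II error is failing to reject when Ha holds: with p = 5/8, β = P(X ≤ 12).
Equivalently, β = 1 − P(X ≥ 13) = 33725631854457/35184372088832.

33725631854457/35184372088832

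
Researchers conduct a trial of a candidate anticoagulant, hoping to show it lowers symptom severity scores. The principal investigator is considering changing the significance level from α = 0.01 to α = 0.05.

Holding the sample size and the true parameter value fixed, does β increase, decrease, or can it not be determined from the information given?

With a larger α the critical value moves toward the center, so more of the Ha sampling distribution lies in the rejection region.

It decreases.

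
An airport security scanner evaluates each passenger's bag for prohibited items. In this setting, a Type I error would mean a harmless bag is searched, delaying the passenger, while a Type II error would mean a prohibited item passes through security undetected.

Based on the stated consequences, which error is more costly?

Type II error

The Type II consequence (a prohibited item passes through security undetected) is more severe than the Type I consequence (a harmless bag is searched, delaying the passenger).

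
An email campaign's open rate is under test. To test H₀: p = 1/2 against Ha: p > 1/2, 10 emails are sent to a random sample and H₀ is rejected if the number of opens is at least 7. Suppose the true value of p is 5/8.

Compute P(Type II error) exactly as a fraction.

Under the alternative p = 5/8, X ~ Binomial(10, 5/8); β is the probability the test does not reject, P(X < 7).
Summing C(10,j)·(5/8)^j·(3/8)^{10-j} for j = 0..6 gives 148513581/268435456.

148513581/268435456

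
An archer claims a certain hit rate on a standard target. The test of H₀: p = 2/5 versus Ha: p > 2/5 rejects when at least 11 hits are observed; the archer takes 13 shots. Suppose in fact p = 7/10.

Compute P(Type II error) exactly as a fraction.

7788298257/9765625000

A Type II error is failing to reject when Ha holds: with p = 7/10, β = P(S ≤ 10).
Summing C(13,j)·(7/10)^j·(3/10)^{13-j} for j = 0..10 gives 7788298257/9765625000.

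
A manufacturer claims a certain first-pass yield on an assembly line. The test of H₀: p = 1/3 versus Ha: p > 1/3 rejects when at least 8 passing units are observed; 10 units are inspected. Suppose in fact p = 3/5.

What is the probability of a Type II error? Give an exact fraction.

Under the alternative p = 3/5, X ~ Binomial(10, 3/5); β is the probability the test does not reject, P(X < 8).
Adding the binomial probabilities P(X=0)+…+P(X=7) at p = 3/5 gives 8131936/9765625.

8131936/9765625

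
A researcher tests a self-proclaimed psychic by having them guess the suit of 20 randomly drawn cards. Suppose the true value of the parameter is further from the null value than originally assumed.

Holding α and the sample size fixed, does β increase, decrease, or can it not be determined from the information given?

The further the true parameter sits from the null value, the more of the Ha sampling distribution falls in the rejection region.

It decreases.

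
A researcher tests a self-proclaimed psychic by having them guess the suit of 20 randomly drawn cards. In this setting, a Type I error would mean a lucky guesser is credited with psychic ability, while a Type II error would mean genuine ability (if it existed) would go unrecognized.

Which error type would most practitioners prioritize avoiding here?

The Type I consequence (a lucky guesser is credited with psychic ability) is more severe than the Type II consequence (genuine ability (if it existed) would go unrecognized).

Type I error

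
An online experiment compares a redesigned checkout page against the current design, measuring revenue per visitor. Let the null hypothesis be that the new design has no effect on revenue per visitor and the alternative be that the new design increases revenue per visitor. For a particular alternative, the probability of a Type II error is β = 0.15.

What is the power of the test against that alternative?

Power = 1 − β = 1 − 0.15 = 0.85.

0.85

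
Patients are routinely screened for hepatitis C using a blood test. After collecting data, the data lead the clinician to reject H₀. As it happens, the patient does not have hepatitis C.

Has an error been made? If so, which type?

The conventional null hypothesis here is that the patient does not have hepatitis C.
H₀ was rejected, but H₀ is actually true.
Rejecting a true null hypothesis is a Type I error (false positive).

Type I error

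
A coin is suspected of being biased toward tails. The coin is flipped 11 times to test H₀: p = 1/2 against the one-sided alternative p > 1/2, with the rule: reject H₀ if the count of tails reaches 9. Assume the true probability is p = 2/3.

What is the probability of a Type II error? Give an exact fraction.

1675/2187

β = P(fail to reject H₀ | Ha true) = P(Y ≤ 8 | p = 2/3), Y ~ Binomial(11, 2/3).
Summing C(11,j)·(2/3)^j·(1/3)^{11-j} for j = 0..8 gives 1675/2187.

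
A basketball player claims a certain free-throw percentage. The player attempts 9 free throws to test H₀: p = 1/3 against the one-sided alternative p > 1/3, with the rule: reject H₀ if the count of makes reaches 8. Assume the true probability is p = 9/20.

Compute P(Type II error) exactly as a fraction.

126837738533/128000000000

Under the alternative p = 9/20, X ~ Binomial(9, 9/20); β is the probability the test does not reject, P(X < 8).
Adding the binomial probabilities P(X=0)+…+P(X=7) at p = 9/20 gives 126837738533/128000000000.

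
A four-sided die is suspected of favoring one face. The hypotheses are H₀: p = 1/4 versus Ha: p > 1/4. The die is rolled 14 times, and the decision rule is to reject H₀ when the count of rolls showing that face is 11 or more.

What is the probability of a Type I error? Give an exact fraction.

5345/134217728

The Type I error probability is α = P(Y ≥ 11) computed under H₀, where Y ~ Binomial(14, 1/4).
P(Y ≥ 11) = Σ_{j=11}^{14} C(14,j)·(1/4)^j·(3/4)^{14-j} = 5345/134217728.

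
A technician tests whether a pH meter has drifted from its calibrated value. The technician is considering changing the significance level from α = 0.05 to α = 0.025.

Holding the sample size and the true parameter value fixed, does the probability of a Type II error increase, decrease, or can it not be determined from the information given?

It increases.

Lowering α raises the bar for rejection; under Ha, the test now fails to reject on outcomes it previously would have rejected.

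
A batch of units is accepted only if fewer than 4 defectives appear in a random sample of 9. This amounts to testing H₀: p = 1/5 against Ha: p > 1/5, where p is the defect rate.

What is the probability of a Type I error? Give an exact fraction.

α = P(reject H₀ | H₀ true) = P(S ≥ 4 | p = 1/5), S ~ Binomial(9, 1/5).
α = 1 − P(S ≤ 3) = 1 − 1785856/1953125 = 167269/1953125.

167269/1953125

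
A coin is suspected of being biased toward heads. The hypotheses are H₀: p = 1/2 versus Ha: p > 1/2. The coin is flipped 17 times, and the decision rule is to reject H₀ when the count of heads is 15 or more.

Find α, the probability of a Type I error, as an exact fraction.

77/65536

The Type I error probability is α = P(X ≥ 15) computed under H₀, where X ~ Binomial(17, 1/2).
P(X ≥ 15) = [C(17,15) + C(17,16) + C(17,17)] / 2^17 = (136 + 17 + 1) / 131072 = 154/131072 = 77/65536.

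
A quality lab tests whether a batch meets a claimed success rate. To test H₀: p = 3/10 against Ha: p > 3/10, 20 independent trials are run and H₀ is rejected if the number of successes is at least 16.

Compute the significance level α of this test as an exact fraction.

Under H₀, K ~ Binomial(20, 3/10), and α = P(K ≥ 16).
Adding the binomial terms for j = 16 through 20 with p = 3/10 yields 138756326957469/25000000000000000000.

138756326957469/25000000000000000000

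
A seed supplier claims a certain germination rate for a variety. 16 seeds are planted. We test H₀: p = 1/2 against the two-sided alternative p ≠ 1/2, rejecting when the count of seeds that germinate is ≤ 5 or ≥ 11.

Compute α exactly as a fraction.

6885/32768

The significance level is the null-hypothesis probability of the rejection region {≤5} ∪ {≥11}.
The two tails are symmetric, so α = 2·(1 + 16 + 120 + 560 + 1820 + 4368)/2^16 = 13770/65536 = 6885/32768.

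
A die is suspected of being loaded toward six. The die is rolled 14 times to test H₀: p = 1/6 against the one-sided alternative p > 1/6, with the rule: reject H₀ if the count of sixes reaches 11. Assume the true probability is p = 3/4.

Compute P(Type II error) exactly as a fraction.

A Type II error is failing to reject when Ha holds: with p = 3/4, β = P(K ≤ 10).
Summing C(14,j)·(3/4)^j·(1/4)^{14-j} for j = 0..10 gives 64244663/134217728.

64244663/134217728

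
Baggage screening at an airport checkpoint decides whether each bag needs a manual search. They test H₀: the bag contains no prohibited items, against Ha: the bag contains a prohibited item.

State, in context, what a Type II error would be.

A Type II error would mean concluding that the bag contains no prohibited items (or at least failing to establish that the bag contains a prohibited item) when in fact the bag contains a prohibited item.

A Type II error is failing to reject H₀ when H₀ is false.
Here that means letting the bag through when actually the bag contains a prohibited item.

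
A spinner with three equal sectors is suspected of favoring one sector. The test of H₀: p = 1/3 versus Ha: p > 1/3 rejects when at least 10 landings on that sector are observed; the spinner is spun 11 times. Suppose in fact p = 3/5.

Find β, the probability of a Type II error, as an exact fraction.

A Type II error is failing to reject when Ha holds: with p = 3/5, β = P(Y ≤ 9).
Equivalently, β = 1 − P(Y ≥ 10) = 1894076/1953125.

1894076/1953125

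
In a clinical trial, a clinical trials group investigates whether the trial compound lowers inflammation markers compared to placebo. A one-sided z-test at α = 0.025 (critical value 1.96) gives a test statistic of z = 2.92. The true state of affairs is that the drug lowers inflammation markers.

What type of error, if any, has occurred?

The conventional null hypothesis is that the drug has no effect on inflammation markers.
Since z = 2.92 > z* = 1.96, H₀ is rejected.
H₀ is false (actually the drug lowers inflammation markers).
The decision matches the true state — no error.

Neither — the decision is correct.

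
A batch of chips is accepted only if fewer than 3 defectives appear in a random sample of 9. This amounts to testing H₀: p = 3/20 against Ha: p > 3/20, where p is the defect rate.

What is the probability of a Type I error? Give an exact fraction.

Under H₀, Y ~ Binomial(9, 3/20); the Type I error rate is P(Y ≥ 3).
α = 1 − P(Y ≤ 2) = 1 − 27492691091/32000000000 = 4507308909/32000000000.

4507308909/32000000000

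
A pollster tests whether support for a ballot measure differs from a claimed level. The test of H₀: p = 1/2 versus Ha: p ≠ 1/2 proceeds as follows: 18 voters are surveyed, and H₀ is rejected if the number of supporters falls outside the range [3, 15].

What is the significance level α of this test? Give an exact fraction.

43/32768

α = P(S ≤ 2 or S ≥ 16 | p = 1/2), S ~ Binomial(18, 1/2).
By symmetry, α = 2·P(S ≤ 2) = 2·(1 + 18 + 153)/262144 = 344/262144 = 43/32768.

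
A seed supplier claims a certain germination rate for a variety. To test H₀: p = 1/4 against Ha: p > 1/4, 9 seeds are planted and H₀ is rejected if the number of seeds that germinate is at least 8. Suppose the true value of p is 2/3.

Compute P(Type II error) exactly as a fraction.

16867/19683

Under the alternative p = 2/3, Y ~ Binomial(9, 2/3); β is the probability the test does not reject, P(Y < 8).
Equivalently, β = 1 − P(Y ≥ 8) = 16867/19683.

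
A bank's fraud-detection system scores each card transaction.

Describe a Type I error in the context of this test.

With the conventional null hypothesis that the transaction is legitimate:
A Type I error is rejecting H₀ when H₀ is true.
Here that means blocking the transaction and freezing the card when actually the transaction is legitimate.

A Type I error would mean concluding that the transaction is fraudulent when in fact the transaction is legitimate.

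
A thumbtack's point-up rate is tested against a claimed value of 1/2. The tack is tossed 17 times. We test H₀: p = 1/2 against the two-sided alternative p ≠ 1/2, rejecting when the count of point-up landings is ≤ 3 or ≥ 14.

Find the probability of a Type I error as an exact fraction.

Under H₀, Y ~ Binomial(17, 1/2); α is the probability of landing in either tail, P(Y ≤ 3) + P(Y ≥ 14).
By symmetry, α = 2·P(Y ≤ 3) = 2·(1 + 17 + 136 + 680)/131072 = 1668/131072 = 417/32768.

417/32768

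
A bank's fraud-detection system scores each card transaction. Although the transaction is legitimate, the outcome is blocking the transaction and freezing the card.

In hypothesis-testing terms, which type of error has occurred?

Type I error

The null hypothesis here is that the transaction is legitimate.
'Blocking the transaction and freezing the card' corresponds to rejecting H₀.
H₀ was rejected but H₀ is true — a Type I error (false positive).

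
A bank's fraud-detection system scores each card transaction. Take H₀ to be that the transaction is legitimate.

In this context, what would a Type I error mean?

A Type I error would mean concluding that the transaction is fraudulent when in fact the transaction is legitimate.

A Type I error is rejecting H₀ when H₀ is true.
Here that means blocking the transaction and freezing the card when actually the transaction is legitimate.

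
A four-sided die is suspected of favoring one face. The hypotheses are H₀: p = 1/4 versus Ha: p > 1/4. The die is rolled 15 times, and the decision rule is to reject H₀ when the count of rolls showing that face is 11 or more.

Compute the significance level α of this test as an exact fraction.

α = P(reject H₀ | H₀ true) = P(S ≥ 11 | p = 1/4), with S ~ Binomial(15, 1/4).
Adding the binomial terms for j = 11 through 15 with p = 1/4 yields 123841/1073741824.

123841/1073741824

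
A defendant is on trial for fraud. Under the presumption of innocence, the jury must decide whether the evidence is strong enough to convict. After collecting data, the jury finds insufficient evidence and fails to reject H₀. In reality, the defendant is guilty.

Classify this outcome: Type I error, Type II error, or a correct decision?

The conventional null hypothesis here is that the defendant is innocent.
H₀ was not rejected, but H₀ is actually false.
Failing to reject a false null hypothesis is a Type II error (false negative).

Type II error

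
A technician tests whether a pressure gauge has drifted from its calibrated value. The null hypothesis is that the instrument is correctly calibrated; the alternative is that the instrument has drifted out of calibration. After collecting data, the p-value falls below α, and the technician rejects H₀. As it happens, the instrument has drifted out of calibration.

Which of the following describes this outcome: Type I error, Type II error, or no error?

The test rejected a false H₀ — the decision matches the true state.

No error (correct decision).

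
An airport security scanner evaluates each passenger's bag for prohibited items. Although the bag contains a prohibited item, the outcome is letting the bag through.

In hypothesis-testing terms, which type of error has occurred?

Type II error

The null hypothesis here is that the bag contains no prohibited items.
'Letting the bag through' corresponds to failing to reject H₀.
H₀ was not rejected but H₀ is false — a Type II error (false negative).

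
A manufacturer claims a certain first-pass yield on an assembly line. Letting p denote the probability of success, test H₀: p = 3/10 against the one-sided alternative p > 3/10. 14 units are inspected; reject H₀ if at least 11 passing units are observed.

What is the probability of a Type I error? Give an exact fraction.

12323939643/50000000000000

The Type I error probability is α = P(K ≥ 11) computed under H₀, where K ~ Binomial(14, 3/10).
Adding the binomial terms for j = 11 through 14 with p = 3/10 yields 12323939643/50000000000000.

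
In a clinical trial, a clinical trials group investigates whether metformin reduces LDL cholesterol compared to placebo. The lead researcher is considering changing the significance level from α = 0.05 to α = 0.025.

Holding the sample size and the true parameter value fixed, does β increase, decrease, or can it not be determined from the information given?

A smaller α moves the rejection region further into the tail. With the alternative true, more outcomes now fall outside the rejection region, so failing to reject becomes more likely.

It increases.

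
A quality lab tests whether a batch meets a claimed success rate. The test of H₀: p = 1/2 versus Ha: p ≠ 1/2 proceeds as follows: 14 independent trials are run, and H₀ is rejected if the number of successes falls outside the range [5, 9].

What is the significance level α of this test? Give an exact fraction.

1471/8192

The significance level is the null-hypothesis probability of the rejection region {≤4} ∪ {≥10}.
Each tail has probability (1 + 14 + 91 + 364 + 1001)/16384; doubling gives α = 2942/16384 = 1471/8192.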